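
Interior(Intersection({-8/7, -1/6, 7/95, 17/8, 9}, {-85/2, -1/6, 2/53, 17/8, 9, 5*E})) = EmptySet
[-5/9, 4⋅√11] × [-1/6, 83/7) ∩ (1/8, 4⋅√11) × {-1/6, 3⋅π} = (1/8, 4⋅√11) × {-1/6, 3⋅π}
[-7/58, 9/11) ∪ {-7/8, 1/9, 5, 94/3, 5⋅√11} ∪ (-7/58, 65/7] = {-7/8, 94/3, 5⋅√11} ∪ [-7/58, 65/7]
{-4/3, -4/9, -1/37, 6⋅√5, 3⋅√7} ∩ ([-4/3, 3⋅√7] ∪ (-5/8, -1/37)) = {-4/3, -4/9, -1/37, 3⋅√7}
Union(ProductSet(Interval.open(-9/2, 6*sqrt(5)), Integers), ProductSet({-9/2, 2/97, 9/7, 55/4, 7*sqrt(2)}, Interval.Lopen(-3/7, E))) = Union(ProductSet({-9/2, 2/97, 9/7, 55/4, 7*sqrt(2)}, Interval.Lopen(-3/7, E)), ProductSet(Interval.open(-9/2, 6*sqrt(5)), Integers))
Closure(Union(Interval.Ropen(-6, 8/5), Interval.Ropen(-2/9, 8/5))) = Interval(-6, 8/5)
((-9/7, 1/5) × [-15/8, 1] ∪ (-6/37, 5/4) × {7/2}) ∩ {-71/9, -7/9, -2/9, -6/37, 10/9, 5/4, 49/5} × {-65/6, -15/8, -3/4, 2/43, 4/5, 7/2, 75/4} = ({10/9} × {7/2}) ∪ ({-7/9, -2/9, -6/37} × {-15/8, -3/4, 2/43, 4/5})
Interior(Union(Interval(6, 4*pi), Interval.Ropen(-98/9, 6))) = Interval.open(-98/9, 4*pi)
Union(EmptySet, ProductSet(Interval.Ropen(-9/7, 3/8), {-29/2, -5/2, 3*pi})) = ProductSet(Interval.Ropen(-9/7, 3/8), {-29/2, -5/2, 3*pi})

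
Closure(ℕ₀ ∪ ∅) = ℕ₀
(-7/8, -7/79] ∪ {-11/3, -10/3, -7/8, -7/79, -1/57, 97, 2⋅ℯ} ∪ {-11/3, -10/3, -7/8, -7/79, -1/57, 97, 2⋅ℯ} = {-11/3, -10/3, -1/57, 97, 2⋅ℯ} ∪ [-7/8, -7/79]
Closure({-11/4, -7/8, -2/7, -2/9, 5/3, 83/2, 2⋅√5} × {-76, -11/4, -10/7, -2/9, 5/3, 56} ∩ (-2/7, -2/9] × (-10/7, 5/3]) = {-2/9} × {-2/9, 5/3}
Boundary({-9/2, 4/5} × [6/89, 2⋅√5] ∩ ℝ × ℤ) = {-9/2, 4/5} × {1, 2, 3, 4}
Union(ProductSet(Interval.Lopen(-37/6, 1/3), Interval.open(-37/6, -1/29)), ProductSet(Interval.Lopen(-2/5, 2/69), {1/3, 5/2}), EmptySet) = Union(ProductSet(Interval.Lopen(-37/6, 1/3), Interval.open(-37/6, -1/29)), ProductSet(Interval.Lopen(-2/5, 2/69), {1/3, 5/2}))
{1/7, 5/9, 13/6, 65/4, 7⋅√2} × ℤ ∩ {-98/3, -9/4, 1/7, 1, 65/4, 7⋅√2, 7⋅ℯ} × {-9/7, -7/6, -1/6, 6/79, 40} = {1/7, 65/4, 7⋅√2} × {40}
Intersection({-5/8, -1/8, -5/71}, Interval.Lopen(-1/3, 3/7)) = {-1/8, -5/71}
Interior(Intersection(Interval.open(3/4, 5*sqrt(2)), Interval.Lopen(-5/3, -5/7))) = EmptySet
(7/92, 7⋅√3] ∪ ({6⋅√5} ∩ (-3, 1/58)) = (7/92, 7⋅√3]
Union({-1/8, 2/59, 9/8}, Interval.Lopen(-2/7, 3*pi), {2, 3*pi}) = Interval.Lopen(-2/7, 3*pi)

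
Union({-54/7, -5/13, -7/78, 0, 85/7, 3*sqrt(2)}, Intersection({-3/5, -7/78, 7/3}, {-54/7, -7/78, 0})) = {-54/7, -5/13, -7/78, 0, 85/7, 3*sqrt(2)}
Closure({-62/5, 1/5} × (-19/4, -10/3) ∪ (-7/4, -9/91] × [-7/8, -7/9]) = ({-62/5, 1/5} × [-19/4, -10/3]) ∪ ([-7/4, -9/91] × [-7/8, -7/9])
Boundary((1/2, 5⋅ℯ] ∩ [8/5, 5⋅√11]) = {8/5, 5⋅ℯ}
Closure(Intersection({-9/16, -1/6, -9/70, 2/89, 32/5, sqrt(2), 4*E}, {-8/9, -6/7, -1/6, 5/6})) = {-1/6}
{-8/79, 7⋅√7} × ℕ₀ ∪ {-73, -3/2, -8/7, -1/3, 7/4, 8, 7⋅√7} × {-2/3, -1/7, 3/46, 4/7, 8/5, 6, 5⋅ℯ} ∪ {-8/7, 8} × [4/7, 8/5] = ({-8/7, 8} × [4/7, 8/5]) ∪ ({-8/79, 7⋅√7} × ℕ₀) ∪ ({-73, -3/2, -8/7, -1/3, 7/4, 8, 7⋅√7} × {-2/3, -1/7, 3/46, 4/7, 8/5, 6, 5⋅ℯ})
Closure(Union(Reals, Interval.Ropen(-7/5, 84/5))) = Interval(-oo, oo)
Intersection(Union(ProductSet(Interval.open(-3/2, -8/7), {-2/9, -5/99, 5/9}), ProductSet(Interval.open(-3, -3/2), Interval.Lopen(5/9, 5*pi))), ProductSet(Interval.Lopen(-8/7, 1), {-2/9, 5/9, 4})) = EmptySet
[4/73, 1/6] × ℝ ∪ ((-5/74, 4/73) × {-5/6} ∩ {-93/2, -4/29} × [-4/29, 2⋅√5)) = [4/73, 1/6] × ℝ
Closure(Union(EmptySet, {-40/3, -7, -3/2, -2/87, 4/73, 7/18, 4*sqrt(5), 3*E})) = {-40/3, -7, -3/2, -2/87, 4/73, 7/18, 4*sqrt(5), 3*E}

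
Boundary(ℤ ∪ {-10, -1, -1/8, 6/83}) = ℤ ∪ {-1/8, 6/83}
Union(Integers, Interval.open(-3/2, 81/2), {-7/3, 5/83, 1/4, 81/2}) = Union({-7/3}, Integers, Interval.Lopen(-3/2, 81/2))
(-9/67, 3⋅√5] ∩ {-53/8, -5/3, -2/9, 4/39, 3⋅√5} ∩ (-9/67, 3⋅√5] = {4/39, 3⋅√5}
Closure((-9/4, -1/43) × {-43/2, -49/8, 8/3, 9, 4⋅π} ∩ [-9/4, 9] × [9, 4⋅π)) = [-9/4, -1/43] × {9}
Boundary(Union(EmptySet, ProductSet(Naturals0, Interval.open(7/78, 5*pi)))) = ProductSet(Naturals0, Interval(7/78, 5*pi))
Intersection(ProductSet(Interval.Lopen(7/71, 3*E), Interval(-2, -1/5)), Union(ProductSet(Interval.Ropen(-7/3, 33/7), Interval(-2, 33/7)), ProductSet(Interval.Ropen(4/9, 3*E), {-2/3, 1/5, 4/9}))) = Union(ProductSet(Interval.open(7/71, 33/7), Interval(-2, -1/5)), ProductSet(Interval.Ropen(4/9, 3*E), {-2/3}))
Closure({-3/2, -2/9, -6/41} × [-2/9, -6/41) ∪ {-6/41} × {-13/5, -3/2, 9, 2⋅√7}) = ({-3/2, -2/9, -6/41} × [-2/9, -6/41]) ∪ ({-6/41} × {-13/5, -3/2, 9, 2⋅√7})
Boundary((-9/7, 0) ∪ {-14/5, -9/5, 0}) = {-14/5, -9/5, -9/7, 0}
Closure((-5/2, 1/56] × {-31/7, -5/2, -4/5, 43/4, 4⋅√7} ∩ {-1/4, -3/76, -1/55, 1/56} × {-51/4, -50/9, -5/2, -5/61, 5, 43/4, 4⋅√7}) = {-1/4, -3/76, -1/55, 1/56} × {-5/2, 43/4, 4⋅√7}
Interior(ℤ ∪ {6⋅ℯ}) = ∅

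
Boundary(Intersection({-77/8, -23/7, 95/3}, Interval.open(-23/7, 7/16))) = EmptySet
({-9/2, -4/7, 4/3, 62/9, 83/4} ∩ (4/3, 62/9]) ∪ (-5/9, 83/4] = (-5/9, 83/4]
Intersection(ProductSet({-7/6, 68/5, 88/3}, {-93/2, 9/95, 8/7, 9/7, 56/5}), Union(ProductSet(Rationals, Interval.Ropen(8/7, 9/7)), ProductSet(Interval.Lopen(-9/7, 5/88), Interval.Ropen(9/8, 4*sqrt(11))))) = Union(ProductSet({-7/6}, {8/7, 9/7, 56/5}), ProductSet({-7/6, 68/5, 88/3}, {8/7}))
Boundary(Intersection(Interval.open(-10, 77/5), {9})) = {9}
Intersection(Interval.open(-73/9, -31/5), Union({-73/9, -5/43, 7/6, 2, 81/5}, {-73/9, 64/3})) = EmptySet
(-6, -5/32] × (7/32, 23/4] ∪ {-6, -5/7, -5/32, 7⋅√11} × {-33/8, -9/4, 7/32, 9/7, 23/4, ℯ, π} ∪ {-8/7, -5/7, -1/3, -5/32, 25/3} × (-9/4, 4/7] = ((-6, -5/32] × (7/32, 23/4]) ∪ ({-8/7, -5/7, -1/3, -5/32, 25/3} × (-9/4, 4/7]) ∪ ({-6, -5/7, -5/32, 7⋅√11} × {-33/8, -9/4, 7/32, 9/7, 23/4, ℯ, π})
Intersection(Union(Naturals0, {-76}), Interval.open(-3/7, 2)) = Range(0, 2, 1)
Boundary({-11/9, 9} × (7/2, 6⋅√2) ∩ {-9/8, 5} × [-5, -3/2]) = ∅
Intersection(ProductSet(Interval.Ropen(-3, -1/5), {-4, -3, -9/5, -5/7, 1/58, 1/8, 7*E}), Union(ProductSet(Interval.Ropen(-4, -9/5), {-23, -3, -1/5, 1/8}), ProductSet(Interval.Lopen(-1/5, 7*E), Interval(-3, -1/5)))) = ProductSet(Interval.Ropen(-3, -9/5), {-3, 1/8})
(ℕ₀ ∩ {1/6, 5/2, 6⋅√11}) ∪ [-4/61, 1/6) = [-4/61, 1/6)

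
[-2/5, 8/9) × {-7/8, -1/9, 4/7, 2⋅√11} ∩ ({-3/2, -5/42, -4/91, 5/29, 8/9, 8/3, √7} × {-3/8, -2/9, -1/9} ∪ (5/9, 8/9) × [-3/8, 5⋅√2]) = ({-5/42, -4/91, 5/29} × {-1/9}) ∪ ((5/9, 8/9) × {-1/9, 4/7, 2⋅√11})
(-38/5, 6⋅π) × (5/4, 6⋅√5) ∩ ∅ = ∅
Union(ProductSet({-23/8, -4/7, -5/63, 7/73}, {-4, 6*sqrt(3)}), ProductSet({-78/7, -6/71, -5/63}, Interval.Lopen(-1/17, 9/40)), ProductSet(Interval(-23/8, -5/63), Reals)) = Union(ProductSet({-78/7, -6/71, -5/63}, Interval.Lopen(-1/17, 9/40)), ProductSet({-23/8, -4/7, -5/63, 7/73}, {-4, 6*sqrt(3)}), ProductSet(Interval(-23/8, -5/63), Reals))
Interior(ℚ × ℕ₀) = ∅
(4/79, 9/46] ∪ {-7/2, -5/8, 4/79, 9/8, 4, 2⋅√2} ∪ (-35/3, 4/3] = (-35/3, 4/3] ∪ {4, 2⋅√2}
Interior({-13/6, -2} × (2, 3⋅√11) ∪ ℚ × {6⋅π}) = ∅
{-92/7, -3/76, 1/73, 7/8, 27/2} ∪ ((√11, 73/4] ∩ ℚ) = {-92/7, -3/76, 1/73, 7/8} ∪ (ℚ ∩ (√11, 73/4])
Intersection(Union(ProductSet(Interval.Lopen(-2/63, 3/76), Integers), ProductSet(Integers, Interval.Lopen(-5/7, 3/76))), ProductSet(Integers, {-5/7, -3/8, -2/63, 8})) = Union(ProductSet(Integers, {-3/8, -2/63}), ProductSet(Range(0, 1, 1), {8}))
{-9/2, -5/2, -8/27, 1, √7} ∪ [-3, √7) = {-9/2} ∪ [-3, √7]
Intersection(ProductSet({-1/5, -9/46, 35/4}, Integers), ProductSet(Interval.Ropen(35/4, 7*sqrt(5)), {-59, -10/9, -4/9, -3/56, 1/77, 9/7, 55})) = ProductSet({35/4}, {-59, 55})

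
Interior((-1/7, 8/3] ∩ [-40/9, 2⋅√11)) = (-1/7, 8/3)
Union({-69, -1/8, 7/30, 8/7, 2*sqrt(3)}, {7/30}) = {-69, -1/8, 7/30, 8/7, 2*sqrt(3)}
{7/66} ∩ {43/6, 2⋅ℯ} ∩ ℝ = ∅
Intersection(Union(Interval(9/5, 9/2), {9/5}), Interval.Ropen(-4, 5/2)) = Interval.Ropen(9/5, 5/2)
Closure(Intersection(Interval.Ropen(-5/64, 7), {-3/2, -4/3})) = EmptySet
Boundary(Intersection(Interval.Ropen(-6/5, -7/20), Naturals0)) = EmptySet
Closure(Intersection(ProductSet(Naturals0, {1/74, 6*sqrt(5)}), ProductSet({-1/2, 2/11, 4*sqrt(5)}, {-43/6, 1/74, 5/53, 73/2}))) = EmptySet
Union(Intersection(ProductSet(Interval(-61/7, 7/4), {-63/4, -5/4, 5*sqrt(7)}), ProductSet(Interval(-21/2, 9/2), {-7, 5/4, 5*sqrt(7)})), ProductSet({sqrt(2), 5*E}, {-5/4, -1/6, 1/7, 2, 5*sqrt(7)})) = Union(ProductSet({sqrt(2), 5*E}, {-5/4, -1/6, 1/7, 2, 5*sqrt(7)}), ProductSet(Interval(-61/7, 7/4), {5*sqrt(7)}))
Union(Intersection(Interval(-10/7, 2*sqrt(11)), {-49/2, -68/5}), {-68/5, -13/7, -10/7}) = {-68/5, -13/7, -10/7}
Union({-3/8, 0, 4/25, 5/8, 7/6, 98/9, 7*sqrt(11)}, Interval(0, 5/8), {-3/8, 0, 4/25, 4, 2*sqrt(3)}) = Union({-3/8, 7/6, 4, 98/9, 7*sqrt(11), 2*sqrt(3)}, Interval(0, 5/8))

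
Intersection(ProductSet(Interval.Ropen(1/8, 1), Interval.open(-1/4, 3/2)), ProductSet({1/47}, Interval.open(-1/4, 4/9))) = EmptySet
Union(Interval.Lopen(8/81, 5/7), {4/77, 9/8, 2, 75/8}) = Union({4/77, 9/8, 2, 75/8}, Interval.Lopen(8/81, 5/7))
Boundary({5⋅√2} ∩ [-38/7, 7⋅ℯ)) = {5⋅√2}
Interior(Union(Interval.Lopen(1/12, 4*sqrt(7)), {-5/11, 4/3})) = Interval.open(1/12, 4*sqrt(7))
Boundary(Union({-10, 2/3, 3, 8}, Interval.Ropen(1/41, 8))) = {-10, 1/41, 8}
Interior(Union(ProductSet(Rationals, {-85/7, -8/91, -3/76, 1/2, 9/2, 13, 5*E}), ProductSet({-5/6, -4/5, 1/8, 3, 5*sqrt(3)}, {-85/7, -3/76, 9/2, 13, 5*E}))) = EmptySet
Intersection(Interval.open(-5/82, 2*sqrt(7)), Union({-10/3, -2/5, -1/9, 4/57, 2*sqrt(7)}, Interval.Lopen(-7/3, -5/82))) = {4/57}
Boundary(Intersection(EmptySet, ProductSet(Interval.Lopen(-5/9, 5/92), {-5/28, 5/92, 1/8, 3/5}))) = EmptySet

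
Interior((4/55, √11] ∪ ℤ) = ({1, 2, 3} \ ℤ \ (4/55, √11)) ∪ (ℤ \ ({4/55, √11} ∪ (ℤ \ (4/55, √11)))) ∪ ((4/55, √11) \ ℤ \ (4/55, √11)) ∪ ({1, 2, 3} \ ({4/55, √11} ∪ (ℤ \ (4/55, √11))))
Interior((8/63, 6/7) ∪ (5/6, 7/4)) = (8/63, 7/4)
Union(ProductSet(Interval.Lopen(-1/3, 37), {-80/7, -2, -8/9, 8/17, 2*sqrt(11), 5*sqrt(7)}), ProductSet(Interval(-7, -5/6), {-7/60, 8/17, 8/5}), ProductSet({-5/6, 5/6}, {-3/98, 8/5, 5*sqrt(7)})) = Union(ProductSet({-5/6, 5/6}, {-3/98, 8/5, 5*sqrt(7)}), ProductSet(Interval(-7, -5/6), {-7/60, 8/17, 8/5}), ProductSet(Interval.Lopen(-1/3, 37), {-80/7, -2, -8/9, 8/17, 2*sqrt(11), 5*sqrt(7)}))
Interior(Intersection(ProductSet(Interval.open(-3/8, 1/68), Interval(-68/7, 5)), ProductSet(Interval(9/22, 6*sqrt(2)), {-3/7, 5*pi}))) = EmptySet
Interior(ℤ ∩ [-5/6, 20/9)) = ∅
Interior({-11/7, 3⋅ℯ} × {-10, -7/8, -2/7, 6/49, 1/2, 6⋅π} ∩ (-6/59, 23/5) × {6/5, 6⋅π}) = ∅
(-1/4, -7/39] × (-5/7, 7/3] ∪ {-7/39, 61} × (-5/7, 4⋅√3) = ((-1/4, -7/39] × (-5/7, 7/3]) ∪ ({-7/39, 61} × (-5/7, 4⋅√3))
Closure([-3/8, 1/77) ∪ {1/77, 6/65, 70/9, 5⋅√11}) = [-3/8, 1/77] ∪ {6/65, 70/9, 5⋅√11}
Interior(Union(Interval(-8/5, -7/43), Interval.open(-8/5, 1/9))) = Interval.open(-8/5, 1/9)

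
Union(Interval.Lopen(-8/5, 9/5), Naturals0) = Union(Interval.Lopen(-8/5, 9/5), Naturals0)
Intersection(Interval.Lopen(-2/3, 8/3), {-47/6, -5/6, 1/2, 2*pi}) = {1/2}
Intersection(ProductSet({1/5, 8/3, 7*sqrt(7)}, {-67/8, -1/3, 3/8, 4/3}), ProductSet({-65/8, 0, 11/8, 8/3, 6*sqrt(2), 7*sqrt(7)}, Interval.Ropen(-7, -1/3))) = EmptySet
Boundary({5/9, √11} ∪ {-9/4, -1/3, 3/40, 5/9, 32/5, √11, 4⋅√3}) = {-9/4, -1/3, 3/40, 5/9, 32/5, √11, 4⋅√3}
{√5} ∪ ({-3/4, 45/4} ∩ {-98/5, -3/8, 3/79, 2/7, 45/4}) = {45/4, √5}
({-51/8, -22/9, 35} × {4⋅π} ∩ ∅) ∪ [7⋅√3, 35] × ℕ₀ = [7⋅√3, 35] × ℕ₀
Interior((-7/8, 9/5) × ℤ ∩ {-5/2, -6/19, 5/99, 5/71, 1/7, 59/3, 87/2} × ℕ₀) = ∅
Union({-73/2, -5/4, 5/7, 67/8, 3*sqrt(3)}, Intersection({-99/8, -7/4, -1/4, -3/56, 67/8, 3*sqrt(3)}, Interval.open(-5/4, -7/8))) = {-73/2, -5/4, 5/7, 67/8, 3*sqrt(3)}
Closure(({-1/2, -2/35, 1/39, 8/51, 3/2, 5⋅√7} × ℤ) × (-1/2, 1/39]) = ({-1/2, -2/35, 1/39, 8/51, 3/2, 5⋅√7} × ℤ) × [-1/2, 1/39]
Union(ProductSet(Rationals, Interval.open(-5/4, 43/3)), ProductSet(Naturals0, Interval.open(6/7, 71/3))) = Union(ProductSet(Naturals0, Interval.open(6/7, 71/3)), ProductSet(Rationals, Interval.open(-5/4, 43/3)))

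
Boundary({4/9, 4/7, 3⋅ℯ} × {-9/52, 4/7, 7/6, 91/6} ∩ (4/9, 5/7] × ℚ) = {4/7} × {-9/52, 4/7, 7/6, 91/6}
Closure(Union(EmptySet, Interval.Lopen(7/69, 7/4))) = Interval(7/69, 7/4)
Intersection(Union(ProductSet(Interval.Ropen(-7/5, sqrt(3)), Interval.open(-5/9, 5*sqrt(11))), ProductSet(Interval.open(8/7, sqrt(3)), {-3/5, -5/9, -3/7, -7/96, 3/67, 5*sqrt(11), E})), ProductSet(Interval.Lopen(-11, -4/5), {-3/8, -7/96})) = ProductSet(Interval(-7/5, -4/5), {-3/8, -7/96})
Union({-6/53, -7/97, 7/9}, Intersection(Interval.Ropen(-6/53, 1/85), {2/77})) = {-6/53, -7/97, 7/9}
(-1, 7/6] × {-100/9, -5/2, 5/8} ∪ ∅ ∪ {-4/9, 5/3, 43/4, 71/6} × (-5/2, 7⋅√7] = ((-1, 7/6] × {-100/9, -5/2, 5/8}) ∪ ({-4/9, 5/3, 43/4, 71/6} × (-5/2, 7⋅√7])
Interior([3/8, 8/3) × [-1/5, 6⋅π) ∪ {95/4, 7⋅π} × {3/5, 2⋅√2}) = (3/8, 8/3) × (-1/5, 6⋅π)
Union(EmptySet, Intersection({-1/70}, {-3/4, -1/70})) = {-1/70}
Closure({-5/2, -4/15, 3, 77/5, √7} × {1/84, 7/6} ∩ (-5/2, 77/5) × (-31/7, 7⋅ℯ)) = {-4/15, 3, √7} × {1/84, 7/6}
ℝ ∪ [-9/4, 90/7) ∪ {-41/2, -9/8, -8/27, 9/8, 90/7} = (-∞, ∞)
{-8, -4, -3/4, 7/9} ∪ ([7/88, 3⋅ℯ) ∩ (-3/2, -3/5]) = {-8, -4, -3/4, 7/9}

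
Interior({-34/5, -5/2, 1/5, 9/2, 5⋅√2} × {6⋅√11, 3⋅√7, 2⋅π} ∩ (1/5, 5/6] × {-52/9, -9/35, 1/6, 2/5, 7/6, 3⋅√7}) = ∅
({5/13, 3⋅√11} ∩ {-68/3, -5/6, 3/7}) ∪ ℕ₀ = ℕ₀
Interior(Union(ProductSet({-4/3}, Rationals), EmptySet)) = EmptySet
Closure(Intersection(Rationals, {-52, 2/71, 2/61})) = {-52, 2/71, 2/61}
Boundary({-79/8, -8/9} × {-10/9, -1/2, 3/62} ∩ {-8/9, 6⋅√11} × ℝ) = {-8/9} × {-10/9, -1/2, 3/62}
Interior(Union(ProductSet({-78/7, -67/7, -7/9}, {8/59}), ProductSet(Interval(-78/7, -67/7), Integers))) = EmptySet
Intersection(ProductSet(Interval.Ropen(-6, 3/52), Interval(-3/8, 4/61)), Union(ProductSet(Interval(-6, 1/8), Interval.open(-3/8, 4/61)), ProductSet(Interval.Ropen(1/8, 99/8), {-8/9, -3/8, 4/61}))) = ProductSet(Interval.Ropen(-6, 3/52), Interval.open(-3/8, 4/61))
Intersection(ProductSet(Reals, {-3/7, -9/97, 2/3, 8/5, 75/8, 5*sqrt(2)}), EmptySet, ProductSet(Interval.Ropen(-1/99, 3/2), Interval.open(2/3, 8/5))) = EmptySet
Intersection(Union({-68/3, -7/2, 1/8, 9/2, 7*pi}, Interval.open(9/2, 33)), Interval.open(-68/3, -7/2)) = EmptySet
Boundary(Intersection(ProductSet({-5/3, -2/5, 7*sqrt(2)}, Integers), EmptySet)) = EmptySet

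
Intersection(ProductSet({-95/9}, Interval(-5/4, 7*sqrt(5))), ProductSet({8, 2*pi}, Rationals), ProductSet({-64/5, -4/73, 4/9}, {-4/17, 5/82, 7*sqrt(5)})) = EmptySet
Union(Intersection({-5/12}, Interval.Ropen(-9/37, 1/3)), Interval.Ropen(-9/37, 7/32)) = Interval.Ropen(-9/37, 7/32)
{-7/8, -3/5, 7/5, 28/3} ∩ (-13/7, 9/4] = {-7/8, -3/5, 7/5}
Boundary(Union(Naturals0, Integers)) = Integers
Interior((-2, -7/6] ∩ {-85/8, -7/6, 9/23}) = ∅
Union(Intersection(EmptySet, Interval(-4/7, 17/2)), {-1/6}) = {-1/6}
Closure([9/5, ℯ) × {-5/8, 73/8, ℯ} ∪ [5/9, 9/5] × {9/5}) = ([5/9, 9/5] × {9/5}) ∪ ([9/5, ℯ] × {-5/8, 73/8, ℯ})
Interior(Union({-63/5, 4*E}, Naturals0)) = EmptySet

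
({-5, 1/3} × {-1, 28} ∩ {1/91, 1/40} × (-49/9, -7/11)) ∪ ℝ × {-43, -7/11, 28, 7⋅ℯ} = ℝ × {-43, -7/11, 28, 7⋅ℯ}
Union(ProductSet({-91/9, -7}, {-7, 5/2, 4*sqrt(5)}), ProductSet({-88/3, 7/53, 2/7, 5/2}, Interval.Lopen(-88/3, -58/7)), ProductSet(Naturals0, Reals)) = Union(ProductSet({-91/9, -7}, {-7, 5/2, 4*sqrt(5)}), ProductSet({-88/3, 7/53, 2/7, 5/2}, Interval.Lopen(-88/3, -58/7)), ProductSet(Naturals0, Reals))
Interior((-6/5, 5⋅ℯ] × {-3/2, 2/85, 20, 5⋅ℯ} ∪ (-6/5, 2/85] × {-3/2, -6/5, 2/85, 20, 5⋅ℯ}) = ∅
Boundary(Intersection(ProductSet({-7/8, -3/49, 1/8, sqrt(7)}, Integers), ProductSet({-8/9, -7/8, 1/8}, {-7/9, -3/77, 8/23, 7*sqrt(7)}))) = EmptySet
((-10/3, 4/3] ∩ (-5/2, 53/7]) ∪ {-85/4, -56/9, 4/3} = {-85/4, -56/9} ∪ (-5/2, 4/3]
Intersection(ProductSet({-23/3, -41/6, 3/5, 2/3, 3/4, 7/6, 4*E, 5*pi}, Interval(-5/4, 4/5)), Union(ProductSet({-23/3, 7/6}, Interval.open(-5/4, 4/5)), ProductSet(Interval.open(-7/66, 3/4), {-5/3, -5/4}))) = Union(ProductSet({-23/3, 7/6}, Interval.open(-5/4, 4/5)), ProductSet({3/5, 2/3}, {-5/4}))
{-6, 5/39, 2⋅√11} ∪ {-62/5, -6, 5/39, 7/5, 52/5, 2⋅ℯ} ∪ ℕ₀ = {-62/5, -6, 5/39, 7/5, 52/5, 2⋅√11, 2⋅ℯ} ∪ ℕ₀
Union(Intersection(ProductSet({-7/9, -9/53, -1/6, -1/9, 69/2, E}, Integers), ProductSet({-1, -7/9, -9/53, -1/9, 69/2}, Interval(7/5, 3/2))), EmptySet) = EmptySet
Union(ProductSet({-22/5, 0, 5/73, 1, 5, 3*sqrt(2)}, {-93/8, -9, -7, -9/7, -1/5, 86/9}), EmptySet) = ProductSet({-22/5, 0, 5/73, 1, 5, 3*sqrt(2)}, {-93/8, -9, -7, -9/7, -1/5, 86/9})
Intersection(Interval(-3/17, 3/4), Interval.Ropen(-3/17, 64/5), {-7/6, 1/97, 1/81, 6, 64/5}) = {1/97, 1/81}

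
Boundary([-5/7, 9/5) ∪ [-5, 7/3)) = {-5, 7/3}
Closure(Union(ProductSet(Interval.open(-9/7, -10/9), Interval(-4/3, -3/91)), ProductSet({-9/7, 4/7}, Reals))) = Union(ProductSet({-9/7, 4/7}, Reals), ProductSet(Interval(-9/7, -10/9), Interval(-4/3, -3/91)))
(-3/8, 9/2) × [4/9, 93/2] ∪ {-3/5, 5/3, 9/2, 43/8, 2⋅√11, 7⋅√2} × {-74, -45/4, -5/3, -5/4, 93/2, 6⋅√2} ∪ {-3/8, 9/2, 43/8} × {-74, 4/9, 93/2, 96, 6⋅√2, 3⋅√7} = ((-3/8, 9/2) × [4/9, 93/2]) ∪ ({-3/8, 9/2, 43/8} × {-74, 4/9, 93/2, 96, 6⋅√2, 3⋅√7}) ∪ ({-3/5, 5/3, 9/2, 43/8, 2⋅√11, 7⋅√2} × {-74, -45/4, -5/3, -5/4, 93/2, 6⋅√2})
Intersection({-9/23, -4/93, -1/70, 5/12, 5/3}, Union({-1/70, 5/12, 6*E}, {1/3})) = {-1/70, 5/12}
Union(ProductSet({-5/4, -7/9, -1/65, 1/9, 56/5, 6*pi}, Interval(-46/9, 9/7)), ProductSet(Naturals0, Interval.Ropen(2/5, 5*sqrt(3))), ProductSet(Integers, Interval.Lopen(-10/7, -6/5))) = Union(ProductSet({-5/4, -7/9, -1/65, 1/9, 56/5, 6*pi}, Interval(-46/9, 9/7)), ProductSet(Integers, Interval.Lopen(-10/7, -6/5)), ProductSet(Naturals0, Interval.Ropen(2/5, 5*sqrt(3))))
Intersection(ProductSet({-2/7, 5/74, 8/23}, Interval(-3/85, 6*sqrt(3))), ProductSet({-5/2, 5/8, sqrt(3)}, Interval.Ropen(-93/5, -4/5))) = EmptySet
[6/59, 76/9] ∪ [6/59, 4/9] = [6/59, 76/9]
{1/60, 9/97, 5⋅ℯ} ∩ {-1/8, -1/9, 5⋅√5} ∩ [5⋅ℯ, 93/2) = ∅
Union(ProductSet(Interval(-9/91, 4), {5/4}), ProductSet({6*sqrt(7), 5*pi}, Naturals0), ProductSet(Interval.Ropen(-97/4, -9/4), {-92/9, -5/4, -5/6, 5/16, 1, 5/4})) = Union(ProductSet({6*sqrt(7), 5*pi}, Naturals0), ProductSet(Interval.Ropen(-97/4, -9/4), {-92/9, -5/4, -5/6, 5/16, 1, 5/4}), ProductSet(Interval(-9/91, 4), {5/4}))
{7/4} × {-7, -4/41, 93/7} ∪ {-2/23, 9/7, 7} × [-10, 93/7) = ({7/4} × {-7, -4/41, 93/7}) ∪ ({-2/23, 9/7, 7} × [-10, 93/7))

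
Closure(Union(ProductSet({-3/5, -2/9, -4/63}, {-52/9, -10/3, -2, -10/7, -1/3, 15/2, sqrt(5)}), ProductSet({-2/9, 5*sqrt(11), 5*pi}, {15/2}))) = Union(ProductSet({-3/5, -2/9, -4/63}, {-52/9, -10/3, -2, -10/7, -1/3, 15/2, sqrt(5)}), ProductSet({-2/9, 5*sqrt(11), 5*pi}, {15/2}))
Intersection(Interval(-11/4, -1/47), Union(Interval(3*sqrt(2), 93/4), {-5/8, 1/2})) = {-5/8}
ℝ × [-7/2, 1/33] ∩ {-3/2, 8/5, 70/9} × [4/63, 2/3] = ∅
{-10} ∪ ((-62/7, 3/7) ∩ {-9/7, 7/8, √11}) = {-10, -9/7}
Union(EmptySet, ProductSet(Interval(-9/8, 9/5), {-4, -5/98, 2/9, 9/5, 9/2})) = ProductSet(Interval(-9/8, 9/5), {-4, -5/98, 2/9, 9/5, 9/2})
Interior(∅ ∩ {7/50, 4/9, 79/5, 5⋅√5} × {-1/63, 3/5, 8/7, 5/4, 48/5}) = ∅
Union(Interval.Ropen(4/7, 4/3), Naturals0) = Union(Interval.Ropen(4/7, 4/3), Naturals0)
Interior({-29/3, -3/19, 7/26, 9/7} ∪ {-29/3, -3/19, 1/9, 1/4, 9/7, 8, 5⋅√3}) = ∅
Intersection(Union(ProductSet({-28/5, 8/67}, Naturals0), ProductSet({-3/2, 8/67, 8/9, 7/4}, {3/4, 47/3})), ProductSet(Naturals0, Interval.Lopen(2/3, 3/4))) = EmptySet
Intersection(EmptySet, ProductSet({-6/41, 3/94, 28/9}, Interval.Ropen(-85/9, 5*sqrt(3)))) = EmptySet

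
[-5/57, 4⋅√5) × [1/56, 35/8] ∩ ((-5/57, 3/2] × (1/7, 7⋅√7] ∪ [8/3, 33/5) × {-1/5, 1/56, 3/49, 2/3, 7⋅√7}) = ([8/3, 33/5) × {1/56, 3/49, 2/3}) ∪ ((-5/57, 3/2] × (1/7, 35/8])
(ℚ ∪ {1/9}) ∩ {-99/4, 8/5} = {-99/4, 8/5}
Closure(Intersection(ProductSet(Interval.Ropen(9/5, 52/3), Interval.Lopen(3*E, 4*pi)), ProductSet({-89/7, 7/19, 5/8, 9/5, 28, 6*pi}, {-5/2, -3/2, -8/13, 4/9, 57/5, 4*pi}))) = ProductSet({9/5}, {57/5, 4*pi})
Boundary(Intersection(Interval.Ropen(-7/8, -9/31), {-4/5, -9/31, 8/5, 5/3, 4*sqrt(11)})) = {-4/5}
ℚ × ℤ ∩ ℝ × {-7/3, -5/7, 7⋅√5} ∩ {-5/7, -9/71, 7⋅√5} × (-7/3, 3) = ∅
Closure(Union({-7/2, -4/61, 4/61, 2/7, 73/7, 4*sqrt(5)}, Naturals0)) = Union({-7/2, -4/61, 4/61, 2/7, 73/7, 4*sqrt(5)}, Naturals0)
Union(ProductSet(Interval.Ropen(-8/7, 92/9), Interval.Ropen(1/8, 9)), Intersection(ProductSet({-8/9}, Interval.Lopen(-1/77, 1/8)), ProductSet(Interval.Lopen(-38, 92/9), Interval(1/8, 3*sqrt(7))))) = ProductSet(Interval.Ropen(-8/7, 92/9), Interval.Ropen(1/8, 9))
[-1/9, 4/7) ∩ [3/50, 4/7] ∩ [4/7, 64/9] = ∅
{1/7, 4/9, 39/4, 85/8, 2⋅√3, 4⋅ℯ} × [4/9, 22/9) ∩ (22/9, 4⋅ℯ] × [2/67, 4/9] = {39/4, 85/8, 2⋅√3, 4⋅ℯ} × {4/9}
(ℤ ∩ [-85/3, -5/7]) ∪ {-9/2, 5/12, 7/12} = {-28, -27, …, -1} ∪ {-9/2, 5/12, 7/12}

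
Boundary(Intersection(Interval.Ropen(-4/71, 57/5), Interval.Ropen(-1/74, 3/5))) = {-1/74, 3/5}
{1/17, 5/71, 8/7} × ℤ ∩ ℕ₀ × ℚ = ∅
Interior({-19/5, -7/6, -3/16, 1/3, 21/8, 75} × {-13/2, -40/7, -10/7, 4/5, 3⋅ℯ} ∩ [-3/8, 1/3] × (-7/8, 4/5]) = ∅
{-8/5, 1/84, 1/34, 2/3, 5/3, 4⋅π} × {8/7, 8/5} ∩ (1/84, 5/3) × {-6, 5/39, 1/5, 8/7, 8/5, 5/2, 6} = {1/34, 2/3} × {8/7, 8/5}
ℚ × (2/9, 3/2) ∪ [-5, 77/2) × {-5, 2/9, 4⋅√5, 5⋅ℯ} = (ℚ × (2/9, 3/2)) ∪ ([-5, 77/2) × {-5, 2/9, 4⋅√5, 5⋅ℯ})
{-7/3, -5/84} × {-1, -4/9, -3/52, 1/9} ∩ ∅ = ∅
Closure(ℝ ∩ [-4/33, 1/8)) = [-4/33, 1/8]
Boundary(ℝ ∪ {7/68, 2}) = ∅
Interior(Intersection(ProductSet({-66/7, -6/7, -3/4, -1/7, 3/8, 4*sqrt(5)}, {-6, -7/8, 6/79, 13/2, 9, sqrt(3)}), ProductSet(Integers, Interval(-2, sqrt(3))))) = EmptySet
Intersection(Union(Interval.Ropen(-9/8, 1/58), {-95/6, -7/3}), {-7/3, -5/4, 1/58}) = {-7/3}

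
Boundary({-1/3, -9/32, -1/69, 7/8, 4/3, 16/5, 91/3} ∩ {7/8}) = {7/8}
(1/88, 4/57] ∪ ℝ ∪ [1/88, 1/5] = (-∞, ∞)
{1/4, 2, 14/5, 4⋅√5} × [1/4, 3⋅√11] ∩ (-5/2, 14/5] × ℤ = {1/4, 2, 14/5} × {1, 2, …, 9}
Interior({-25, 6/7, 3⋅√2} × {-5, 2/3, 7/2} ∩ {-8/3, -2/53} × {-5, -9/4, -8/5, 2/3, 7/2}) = ∅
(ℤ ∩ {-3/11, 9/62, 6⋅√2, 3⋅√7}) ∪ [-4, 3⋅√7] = [-4, 3⋅√7]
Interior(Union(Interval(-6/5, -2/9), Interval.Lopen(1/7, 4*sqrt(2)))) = Union(Interval.open(-6/5, -2/9), Interval.open(1/7, 4*sqrt(2)))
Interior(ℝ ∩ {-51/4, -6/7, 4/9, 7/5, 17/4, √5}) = ∅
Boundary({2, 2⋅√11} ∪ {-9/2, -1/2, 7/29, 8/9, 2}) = {-9/2, -1/2, 7/29, 8/9, 2, 2⋅√11}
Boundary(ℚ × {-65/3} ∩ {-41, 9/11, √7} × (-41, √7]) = {-41, 9/11} × {-65/3}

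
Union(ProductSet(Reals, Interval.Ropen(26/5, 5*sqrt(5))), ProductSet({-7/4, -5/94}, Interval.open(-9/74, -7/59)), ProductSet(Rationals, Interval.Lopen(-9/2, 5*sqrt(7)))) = Union(ProductSet(Rationals, Interval.Lopen(-9/2, 5*sqrt(7))), ProductSet(Reals, Interval.Ropen(26/5, 5*sqrt(5))))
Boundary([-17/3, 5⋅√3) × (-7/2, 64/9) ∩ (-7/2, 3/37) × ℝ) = ({-7/2, 3/37} × [-7/2, 64/9]) ∪ ([-7/2, 3/37] × {-7/2, 64/9})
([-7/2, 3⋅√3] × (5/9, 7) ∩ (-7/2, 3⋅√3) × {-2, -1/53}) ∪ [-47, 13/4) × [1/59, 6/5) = [-47, 13/4) × [1/59, 6/5)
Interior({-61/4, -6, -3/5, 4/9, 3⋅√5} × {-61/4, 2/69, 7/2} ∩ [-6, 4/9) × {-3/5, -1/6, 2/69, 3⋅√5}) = ∅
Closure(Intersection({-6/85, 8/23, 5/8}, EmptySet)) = EmptySet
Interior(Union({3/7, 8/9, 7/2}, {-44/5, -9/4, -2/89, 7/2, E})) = EmptySet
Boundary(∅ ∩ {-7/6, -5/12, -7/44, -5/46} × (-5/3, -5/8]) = ∅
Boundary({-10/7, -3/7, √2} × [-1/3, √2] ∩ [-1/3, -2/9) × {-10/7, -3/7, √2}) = ∅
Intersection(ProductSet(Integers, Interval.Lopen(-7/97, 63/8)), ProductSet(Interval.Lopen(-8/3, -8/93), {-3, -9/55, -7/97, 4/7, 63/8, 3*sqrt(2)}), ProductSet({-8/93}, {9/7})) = EmptySet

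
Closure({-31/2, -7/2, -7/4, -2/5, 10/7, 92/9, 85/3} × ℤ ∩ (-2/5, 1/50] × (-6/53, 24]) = ∅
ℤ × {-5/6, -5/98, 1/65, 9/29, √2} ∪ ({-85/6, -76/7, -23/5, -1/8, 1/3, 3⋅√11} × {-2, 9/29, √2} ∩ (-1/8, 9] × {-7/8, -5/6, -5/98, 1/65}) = ℤ × {-5/6, -5/98, 1/65, 9/29, √2}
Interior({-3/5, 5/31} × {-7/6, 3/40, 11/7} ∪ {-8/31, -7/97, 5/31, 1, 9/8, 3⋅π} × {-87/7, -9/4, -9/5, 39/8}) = ∅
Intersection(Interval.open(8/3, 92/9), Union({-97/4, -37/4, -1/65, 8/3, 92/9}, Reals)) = Interval.open(8/3, 92/9)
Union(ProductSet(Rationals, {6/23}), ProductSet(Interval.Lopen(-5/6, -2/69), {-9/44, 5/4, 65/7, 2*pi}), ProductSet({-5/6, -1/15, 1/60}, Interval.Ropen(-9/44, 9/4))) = Union(ProductSet({-5/6, -1/15, 1/60}, Interval.Ropen(-9/44, 9/4)), ProductSet(Interval.Lopen(-5/6, -2/69), {-9/44, 5/4, 65/7, 2*pi}), ProductSet(Rationals, {6/23}))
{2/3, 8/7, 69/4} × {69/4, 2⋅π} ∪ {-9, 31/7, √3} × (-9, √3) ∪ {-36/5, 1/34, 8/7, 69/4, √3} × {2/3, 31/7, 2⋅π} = ({2/3, 8/7, 69/4} × {69/4, 2⋅π}) ∪ ({-9, 31/7, √3} × (-9, √3)) ∪ ({-36/5, 1/34, 8/7, 69/4, √3} × {2/3, 31/7, 2⋅π})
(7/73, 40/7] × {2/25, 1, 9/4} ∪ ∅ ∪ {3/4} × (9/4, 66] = ({3/4} × (9/4, 66]) ∪ ((7/73, 40/7] × {2/25, 1, 9/4})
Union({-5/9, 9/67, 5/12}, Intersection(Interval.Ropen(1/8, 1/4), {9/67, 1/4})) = {-5/9, 9/67, 5/12}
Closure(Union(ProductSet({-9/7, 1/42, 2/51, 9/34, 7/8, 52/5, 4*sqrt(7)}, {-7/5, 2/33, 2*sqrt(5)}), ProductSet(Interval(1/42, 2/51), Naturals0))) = Union(ProductSet({-9/7, 1/42, 2/51, 9/34, 7/8, 52/5, 4*sqrt(7)}, {-7/5, 2/33, 2*sqrt(5)}), ProductSet(Interval(1/42, 2/51), Naturals0))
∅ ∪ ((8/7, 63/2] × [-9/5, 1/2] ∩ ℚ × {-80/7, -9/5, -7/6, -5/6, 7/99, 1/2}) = (ℚ ∩ (8/7, 63/2]) × {-9/5, -7/6, -5/6, 7/99, 1/2}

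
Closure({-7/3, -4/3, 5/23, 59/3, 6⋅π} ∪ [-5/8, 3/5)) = {-7/3, -4/3, 59/3, 6⋅π} ∪ [-5/8, 3/5]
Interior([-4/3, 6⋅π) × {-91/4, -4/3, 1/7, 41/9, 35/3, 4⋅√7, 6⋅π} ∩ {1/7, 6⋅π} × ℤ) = ∅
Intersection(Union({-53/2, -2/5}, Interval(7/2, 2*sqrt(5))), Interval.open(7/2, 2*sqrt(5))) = Interval.open(7/2, 2*sqrt(5))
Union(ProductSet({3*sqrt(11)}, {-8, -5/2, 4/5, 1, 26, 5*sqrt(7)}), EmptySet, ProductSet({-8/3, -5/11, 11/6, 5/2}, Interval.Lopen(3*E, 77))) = Union(ProductSet({3*sqrt(11)}, {-8, -5/2, 4/5, 1, 26, 5*sqrt(7)}), ProductSet({-8/3, -5/11, 11/6, 5/2}, Interval.Lopen(3*E, 77)))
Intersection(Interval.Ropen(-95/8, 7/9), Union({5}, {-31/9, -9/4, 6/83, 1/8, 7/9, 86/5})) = {-31/9, -9/4, 6/83, 1/8}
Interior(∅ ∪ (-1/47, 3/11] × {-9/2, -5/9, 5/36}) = ∅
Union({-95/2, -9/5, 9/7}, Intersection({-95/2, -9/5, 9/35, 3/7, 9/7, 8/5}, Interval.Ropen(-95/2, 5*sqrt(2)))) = {-95/2, -9/5, 9/35, 3/7, 9/7, 8/5}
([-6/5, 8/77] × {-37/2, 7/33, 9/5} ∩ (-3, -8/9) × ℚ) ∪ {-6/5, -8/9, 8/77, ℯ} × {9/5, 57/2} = ({-6/5, -8/9, 8/77, ℯ} × {9/5, 57/2}) ∪ ([-6/5, -8/9) × {-37/2, 7/33, 9/5})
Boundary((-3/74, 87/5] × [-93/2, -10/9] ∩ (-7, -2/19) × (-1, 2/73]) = ∅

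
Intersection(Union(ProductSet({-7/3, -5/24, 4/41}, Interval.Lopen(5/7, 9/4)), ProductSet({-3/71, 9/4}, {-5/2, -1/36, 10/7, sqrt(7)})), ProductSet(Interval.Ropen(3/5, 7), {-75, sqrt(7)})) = ProductSet({9/4}, {sqrt(7)})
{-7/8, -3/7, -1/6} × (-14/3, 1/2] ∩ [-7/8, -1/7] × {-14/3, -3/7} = {-7/8, -3/7, -1/6} × {-3/7}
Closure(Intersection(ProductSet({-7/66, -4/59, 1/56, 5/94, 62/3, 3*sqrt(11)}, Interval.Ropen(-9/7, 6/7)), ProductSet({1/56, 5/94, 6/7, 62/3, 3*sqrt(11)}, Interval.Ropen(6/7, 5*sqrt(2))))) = EmptySet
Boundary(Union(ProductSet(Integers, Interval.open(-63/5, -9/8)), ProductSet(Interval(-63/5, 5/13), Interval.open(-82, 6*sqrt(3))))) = Union(ProductSet(Complement(Integers, Interval.open(-63/5, 5/13)), Interval(-63/5, -9/8)), ProductSet({-63/5, 5/13}, Interval(-82, 6*sqrt(3))), ProductSet(Interval(-63/5, 5/13), {-82, 6*sqrt(3)}))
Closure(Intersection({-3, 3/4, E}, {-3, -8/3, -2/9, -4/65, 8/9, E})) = {-3, E}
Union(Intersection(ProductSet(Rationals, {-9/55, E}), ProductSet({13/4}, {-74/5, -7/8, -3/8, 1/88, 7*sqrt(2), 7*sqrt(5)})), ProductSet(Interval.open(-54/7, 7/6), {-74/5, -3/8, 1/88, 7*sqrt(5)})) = ProductSet(Interval.open(-54/7, 7/6), {-74/5, -3/8, 1/88, 7*sqrt(5)})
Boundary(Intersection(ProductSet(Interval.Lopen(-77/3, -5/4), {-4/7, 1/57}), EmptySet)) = EmptySet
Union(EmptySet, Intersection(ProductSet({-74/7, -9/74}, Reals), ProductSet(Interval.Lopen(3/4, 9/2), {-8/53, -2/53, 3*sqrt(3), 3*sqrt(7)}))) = EmptySet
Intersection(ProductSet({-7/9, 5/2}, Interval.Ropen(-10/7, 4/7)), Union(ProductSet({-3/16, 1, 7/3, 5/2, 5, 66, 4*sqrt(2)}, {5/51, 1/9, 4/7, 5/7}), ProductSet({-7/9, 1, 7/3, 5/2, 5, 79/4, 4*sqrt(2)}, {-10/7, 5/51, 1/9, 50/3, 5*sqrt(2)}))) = ProductSet({-7/9, 5/2}, {-10/7, 5/51, 1/9})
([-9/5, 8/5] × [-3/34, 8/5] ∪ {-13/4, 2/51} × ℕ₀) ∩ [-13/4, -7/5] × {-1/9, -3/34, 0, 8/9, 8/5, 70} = ({-13/4} × {0, 70}) ∪ ([-9/5, -7/5] × {-3/34, 0, 8/9, 8/5})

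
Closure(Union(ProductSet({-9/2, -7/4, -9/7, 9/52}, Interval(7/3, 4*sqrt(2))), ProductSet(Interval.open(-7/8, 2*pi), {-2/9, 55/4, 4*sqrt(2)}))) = Union(ProductSet({-9/2, -7/4, -9/7, 9/52}, Interval(7/3, 4*sqrt(2))), ProductSet(Interval(-7/8, 2*pi), {-2/9, 55/4, 4*sqrt(2)}))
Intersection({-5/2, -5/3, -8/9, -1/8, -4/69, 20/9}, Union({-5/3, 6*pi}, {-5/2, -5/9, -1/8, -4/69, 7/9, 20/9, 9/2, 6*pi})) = {-5/2, -5/3, -1/8, -4/69, 20/9}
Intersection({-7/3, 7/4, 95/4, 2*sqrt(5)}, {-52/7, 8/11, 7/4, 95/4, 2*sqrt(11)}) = {7/4, 95/4}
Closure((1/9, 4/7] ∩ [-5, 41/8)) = [1/9, 4/7]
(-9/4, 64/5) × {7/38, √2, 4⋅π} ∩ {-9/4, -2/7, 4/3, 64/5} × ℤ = ∅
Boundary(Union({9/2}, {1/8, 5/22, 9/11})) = {1/8, 5/22, 9/11, 9/2}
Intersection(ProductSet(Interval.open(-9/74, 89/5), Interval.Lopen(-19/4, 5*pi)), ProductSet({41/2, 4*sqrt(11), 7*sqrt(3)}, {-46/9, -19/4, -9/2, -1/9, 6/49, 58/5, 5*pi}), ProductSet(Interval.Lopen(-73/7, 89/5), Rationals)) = ProductSet({4*sqrt(11), 7*sqrt(3)}, {-9/2, -1/9, 6/49, 58/5})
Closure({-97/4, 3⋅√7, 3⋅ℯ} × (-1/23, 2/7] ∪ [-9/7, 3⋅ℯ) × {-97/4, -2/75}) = ([-9/7, 3⋅ℯ] × {-97/4, -2/75}) ∪ ({-97/4, 3⋅√7, 3⋅ℯ} × [-1/23, 2/7])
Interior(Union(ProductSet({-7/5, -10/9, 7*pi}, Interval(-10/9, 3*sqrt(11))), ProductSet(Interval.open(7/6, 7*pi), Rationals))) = EmptySet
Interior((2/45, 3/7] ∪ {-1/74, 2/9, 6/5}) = (2/45, 3/7)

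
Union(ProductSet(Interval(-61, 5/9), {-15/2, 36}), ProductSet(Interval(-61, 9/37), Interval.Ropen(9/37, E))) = Union(ProductSet(Interval(-61, 9/37), Interval.Ropen(9/37, E)), ProductSet(Interval(-61, 5/9), {-15/2, 36}))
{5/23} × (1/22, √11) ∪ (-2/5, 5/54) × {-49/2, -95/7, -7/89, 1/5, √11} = ({5/23} × (1/22, √11)) ∪ ((-2/5, 5/54) × {-49/2, -95/7, -7/89, 1/5, √11})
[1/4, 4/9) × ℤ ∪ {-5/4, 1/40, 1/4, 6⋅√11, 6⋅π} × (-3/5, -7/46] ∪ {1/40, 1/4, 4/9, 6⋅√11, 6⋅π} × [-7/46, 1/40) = ([1/4, 4/9) × ℤ) ∪ ({-5/4, 1/40, 1/4, 6⋅√11, 6⋅π} × (-3/5, -7/46]) ∪ ({1/40, 1/4, 4/9, 6⋅√11, 6⋅π} × [-7/46, 1/40))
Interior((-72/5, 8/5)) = (-72/5, 8/5)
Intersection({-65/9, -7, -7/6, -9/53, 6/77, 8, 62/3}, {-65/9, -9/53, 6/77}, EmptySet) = EmptySet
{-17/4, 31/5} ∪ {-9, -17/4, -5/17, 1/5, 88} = {-9, -17/4, -5/17, 1/5, 31/5, 88}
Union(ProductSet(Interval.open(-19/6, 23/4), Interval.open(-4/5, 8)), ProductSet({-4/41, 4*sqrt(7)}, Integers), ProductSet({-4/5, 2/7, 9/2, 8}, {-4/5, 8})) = Union(ProductSet({-4/41, 4*sqrt(7)}, Integers), ProductSet({-4/5, 2/7, 9/2, 8}, {-4/5, 8}), ProductSet(Interval.open(-19/6, 23/4), Interval.open(-4/5, 8)))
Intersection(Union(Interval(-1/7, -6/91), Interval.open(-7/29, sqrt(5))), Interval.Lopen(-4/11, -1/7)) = Interval.Lopen(-7/29, -1/7)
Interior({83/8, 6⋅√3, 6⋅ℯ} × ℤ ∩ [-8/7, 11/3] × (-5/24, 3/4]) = ∅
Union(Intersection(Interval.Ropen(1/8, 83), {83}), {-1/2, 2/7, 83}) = {-1/2, 2/7, 83}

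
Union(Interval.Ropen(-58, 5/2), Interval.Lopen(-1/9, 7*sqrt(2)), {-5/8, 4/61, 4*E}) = Union({4*E}, Interval(-58, 7*sqrt(2)))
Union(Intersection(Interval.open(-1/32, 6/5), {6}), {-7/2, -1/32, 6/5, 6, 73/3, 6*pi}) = {-7/2, -1/32, 6/5, 6, 73/3, 6*pi}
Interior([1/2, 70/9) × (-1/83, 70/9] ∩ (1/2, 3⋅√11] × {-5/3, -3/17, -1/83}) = ∅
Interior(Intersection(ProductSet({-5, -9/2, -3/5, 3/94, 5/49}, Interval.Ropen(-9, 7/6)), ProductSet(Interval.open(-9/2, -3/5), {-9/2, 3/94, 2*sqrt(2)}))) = EmptySet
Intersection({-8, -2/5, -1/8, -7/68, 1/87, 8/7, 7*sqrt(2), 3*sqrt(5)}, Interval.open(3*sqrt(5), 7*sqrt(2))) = EmptySet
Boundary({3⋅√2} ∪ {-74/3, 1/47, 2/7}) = {-74/3, 1/47, 2/7, 3⋅√2}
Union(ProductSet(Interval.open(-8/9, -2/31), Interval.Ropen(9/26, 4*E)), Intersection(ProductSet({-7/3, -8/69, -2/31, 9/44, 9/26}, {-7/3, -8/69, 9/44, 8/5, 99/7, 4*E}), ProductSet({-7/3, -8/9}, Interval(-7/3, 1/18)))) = Union(ProductSet({-7/3}, {-7/3, -8/69}), ProductSet(Interval.open(-8/9, -2/31), Interval.Ropen(9/26, 4*E)))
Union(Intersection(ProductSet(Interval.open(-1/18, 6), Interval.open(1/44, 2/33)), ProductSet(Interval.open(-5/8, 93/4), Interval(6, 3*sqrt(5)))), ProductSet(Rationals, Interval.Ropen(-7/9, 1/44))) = ProductSet(Rationals, Interval.Ropen(-7/9, 1/44))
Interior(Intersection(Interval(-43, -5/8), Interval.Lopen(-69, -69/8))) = Interval.open(-43, -69/8)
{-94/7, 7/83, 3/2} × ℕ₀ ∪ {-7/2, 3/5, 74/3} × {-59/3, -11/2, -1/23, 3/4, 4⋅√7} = ({-94/7, 7/83, 3/2} × ℕ₀) ∪ ({-7/2, 3/5, 74/3} × {-59/3, -11/2, -1/23, 3/4, 4⋅√7})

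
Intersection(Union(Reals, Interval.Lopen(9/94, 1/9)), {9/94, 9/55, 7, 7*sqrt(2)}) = {9/94, 9/55, 7, 7*sqrt(2)}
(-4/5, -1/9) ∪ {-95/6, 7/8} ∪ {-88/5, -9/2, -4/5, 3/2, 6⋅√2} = {-88/5, -95/6, -9/2, 7/8, 3/2, 6⋅√2} ∪ [-4/5, -1/9)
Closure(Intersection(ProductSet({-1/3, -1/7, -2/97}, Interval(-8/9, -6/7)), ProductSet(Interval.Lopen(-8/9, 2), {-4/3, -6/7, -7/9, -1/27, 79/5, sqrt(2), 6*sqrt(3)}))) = ProductSet({-1/3, -1/7, -2/97}, {-6/7})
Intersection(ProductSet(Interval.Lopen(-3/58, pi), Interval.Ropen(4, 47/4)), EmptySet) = EmptySet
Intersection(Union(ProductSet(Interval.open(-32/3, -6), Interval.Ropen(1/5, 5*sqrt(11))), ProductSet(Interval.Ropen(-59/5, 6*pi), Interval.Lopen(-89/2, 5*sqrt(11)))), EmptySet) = EmptySet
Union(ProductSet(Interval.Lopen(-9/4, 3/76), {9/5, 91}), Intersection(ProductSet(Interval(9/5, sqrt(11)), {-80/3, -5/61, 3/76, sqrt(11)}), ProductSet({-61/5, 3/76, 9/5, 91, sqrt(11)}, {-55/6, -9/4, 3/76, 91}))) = Union(ProductSet({9/5, sqrt(11)}, {3/76}), ProductSet(Interval.Lopen(-9/4, 3/76), {9/5, 91}))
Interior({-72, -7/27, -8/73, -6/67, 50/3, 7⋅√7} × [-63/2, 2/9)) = ∅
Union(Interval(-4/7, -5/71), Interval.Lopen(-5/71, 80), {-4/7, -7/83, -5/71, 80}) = Interval(-4/7, 80)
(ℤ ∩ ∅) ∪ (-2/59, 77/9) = (-2/59, 77/9)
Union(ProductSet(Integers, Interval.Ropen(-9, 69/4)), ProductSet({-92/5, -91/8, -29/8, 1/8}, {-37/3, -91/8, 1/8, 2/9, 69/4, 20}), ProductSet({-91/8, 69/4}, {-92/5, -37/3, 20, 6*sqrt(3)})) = Union(ProductSet({-91/8, 69/4}, {-92/5, -37/3, 20, 6*sqrt(3)}), ProductSet({-92/5, -91/8, -29/8, 1/8}, {-37/3, -91/8, 1/8, 2/9, 69/4, 20}), ProductSet(Integers, Interval.Ropen(-9, 69/4)))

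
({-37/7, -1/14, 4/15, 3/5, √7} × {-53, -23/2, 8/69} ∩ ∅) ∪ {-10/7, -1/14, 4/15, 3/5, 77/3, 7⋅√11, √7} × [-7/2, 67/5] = {-10/7, -1/14, 4/15, 3/5, 77/3, 7⋅√11, √7} × [-7/2, 67/5]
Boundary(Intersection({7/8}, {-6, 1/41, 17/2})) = EmptySet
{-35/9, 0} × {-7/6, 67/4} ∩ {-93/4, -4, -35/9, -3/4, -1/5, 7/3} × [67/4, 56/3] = {-35/9} × {67/4}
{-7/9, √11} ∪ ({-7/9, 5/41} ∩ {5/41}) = {-7/9, 5/41, √11}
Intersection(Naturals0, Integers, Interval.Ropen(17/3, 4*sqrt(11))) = Range(6, 14, 1)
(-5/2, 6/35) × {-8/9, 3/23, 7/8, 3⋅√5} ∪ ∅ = (-5/2, 6/35) × {-8/9, 3/23, 7/8, 3⋅√5}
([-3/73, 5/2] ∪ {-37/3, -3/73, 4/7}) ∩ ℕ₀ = {0, 1, 2}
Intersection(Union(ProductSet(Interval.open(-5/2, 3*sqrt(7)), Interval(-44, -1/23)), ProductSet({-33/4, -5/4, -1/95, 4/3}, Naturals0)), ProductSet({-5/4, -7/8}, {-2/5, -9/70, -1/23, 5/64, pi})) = ProductSet({-5/4, -7/8}, {-2/5, -9/70, -1/23})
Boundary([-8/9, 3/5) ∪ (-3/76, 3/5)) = {-8/9, 3/5}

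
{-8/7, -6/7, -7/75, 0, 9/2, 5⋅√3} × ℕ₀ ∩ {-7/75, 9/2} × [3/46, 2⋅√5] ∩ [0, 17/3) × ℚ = {9/2} × {1, 2, 3, 4}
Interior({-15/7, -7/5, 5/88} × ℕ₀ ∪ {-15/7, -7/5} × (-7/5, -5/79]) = ∅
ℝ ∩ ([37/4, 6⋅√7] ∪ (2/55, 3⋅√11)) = (2/55, 6⋅√7]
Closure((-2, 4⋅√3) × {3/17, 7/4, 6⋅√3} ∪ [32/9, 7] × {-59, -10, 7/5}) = ([32/9, 7] × {-59, -10, 7/5}) ∪ ([-2, 4⋅√3] × {3/17, 7/4, 6⋅√3})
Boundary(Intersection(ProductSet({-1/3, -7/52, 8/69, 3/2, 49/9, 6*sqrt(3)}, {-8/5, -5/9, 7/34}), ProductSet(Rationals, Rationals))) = ProductSet({-1/3, -7/52, 8/69, 3/2, 49/9}, {-8/5, -5/9, 7/34})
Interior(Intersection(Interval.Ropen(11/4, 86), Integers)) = EmptySet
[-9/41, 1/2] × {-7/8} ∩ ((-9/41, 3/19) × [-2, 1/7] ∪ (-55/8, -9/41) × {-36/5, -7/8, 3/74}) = (-9/41, 3/19) × {-7/8}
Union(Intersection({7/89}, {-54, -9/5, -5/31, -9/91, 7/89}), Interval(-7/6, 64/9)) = Interval(-7/6, 64/9)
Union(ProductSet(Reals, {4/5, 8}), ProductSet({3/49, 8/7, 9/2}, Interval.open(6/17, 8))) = Union(ProductSet({3/49, 8/7, 9/2}, Interval.open(6/17, 8)), ProductSet(Reals, {4/5, 8}))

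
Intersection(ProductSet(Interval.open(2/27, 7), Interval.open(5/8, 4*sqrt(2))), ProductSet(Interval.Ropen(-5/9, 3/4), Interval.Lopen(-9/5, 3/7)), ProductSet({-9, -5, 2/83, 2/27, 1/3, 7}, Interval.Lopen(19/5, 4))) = EmptySet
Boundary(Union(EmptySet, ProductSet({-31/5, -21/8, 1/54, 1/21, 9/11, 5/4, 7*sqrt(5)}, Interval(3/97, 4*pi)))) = ProductSet({-31/5, -21/8, 1/54, 1/21, 9/11, 5/4, 7*sqrt(5)}, Interval(3/97, 4*pi))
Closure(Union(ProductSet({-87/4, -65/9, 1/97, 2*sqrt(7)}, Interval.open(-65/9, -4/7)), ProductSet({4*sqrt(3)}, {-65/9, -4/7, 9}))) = Union(ProductSet({4*sqrt(3)}, {-65/9, -4/7, 9}), ProductSet({-87/4, -65/9, 1/97, 2*sqrt(7)}, Interval(-65/9, -4/7)))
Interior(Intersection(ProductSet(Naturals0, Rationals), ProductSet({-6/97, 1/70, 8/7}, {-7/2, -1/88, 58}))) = EmptySet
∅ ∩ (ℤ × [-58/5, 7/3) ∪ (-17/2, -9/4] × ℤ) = ∅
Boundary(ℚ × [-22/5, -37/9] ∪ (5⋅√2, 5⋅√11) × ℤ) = (ℝ × [-22/5, -37/9]) ∪ ([5⋅√2, 5⋅√11] × ℤ)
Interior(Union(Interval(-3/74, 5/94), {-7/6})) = Interval.open(-3/74, 5/94)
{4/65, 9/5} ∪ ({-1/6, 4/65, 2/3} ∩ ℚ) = {-1/6, 4/65, 2/3, 9/5}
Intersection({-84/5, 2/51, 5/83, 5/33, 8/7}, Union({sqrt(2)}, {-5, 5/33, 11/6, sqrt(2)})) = {5/33}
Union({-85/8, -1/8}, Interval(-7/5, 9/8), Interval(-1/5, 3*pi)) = Union({-85/8}, Interval(-7/5, 3*pi))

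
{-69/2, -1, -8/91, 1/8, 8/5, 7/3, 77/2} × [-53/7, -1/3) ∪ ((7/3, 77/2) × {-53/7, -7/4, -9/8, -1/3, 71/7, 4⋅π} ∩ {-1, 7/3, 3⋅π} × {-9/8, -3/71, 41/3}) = ({3⋅π} × {-9/8}) ∪ ({-69/2, -1, -8/91, 1/8, 8/5, 7/3, 77/2} × [-53/7, -1/3))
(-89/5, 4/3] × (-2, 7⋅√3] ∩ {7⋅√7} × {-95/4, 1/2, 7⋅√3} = ∅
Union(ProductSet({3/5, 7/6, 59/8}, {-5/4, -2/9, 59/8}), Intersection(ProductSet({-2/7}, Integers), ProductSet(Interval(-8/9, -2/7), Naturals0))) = Union(ProductSet({-2/7}, Naturals0), ProductSet({3/5, 7/6, 59/8}, {-5/4, -2/9, 59/8}))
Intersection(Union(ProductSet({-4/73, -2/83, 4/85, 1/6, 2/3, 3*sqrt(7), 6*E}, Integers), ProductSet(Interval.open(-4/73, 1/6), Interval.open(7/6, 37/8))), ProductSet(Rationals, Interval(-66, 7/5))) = Union(ProductSet({-4/73, -2/83, 4/85, 1/6, 2/3}, Range(-66, 2, 1)), ProductSet(Intersection(Interval.open(-4/73, 1/6), Rationals), Interval.Lopen(7/6, 7/5)))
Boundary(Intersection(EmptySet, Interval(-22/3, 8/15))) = EmptySet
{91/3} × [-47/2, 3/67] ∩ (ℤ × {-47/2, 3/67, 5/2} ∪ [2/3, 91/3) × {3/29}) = ∅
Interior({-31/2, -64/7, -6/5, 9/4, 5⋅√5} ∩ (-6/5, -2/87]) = ∅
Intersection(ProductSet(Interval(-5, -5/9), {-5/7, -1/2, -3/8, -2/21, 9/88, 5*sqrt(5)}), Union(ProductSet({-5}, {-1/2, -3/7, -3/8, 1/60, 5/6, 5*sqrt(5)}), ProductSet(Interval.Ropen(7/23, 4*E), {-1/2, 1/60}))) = ProductSet({-5}, {-1/2, -3/8, 5*sqrt(5)})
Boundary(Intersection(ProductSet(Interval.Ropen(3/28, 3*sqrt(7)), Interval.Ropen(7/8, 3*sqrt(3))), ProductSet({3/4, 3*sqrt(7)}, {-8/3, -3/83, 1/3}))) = EmptySet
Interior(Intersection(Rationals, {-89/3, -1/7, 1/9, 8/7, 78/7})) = EmptySet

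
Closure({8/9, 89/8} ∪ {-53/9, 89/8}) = {-53/9, 8/9, 89/8}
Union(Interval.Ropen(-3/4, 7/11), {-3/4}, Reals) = Interval(-oo, oo)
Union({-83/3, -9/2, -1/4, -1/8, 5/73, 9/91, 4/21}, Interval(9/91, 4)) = Union({-83/3, -9/2, -1/4, -1/8, 5/73}, Interval(9/91, 4))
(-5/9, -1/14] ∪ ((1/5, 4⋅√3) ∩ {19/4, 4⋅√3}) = (-5/9, -1/14] ∪ {19/4}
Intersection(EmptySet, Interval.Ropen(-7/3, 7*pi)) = EmptySet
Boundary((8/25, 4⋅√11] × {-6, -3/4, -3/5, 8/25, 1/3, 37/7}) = [8/25, 4⋅√11] × {-6, -3/4, -3/5, 8/25, 1/3, 37/7}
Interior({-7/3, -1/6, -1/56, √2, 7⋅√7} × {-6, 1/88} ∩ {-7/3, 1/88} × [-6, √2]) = ∅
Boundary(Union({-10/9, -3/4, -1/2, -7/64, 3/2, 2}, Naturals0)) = Union({-10/9, -3/4, -1/2, -7/64, 3/2}, Naturals0)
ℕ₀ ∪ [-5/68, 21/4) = [-5/68, 21/4) ∪ ℕ₀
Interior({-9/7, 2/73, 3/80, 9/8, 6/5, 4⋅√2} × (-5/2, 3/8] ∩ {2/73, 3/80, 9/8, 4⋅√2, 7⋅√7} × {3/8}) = ∅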